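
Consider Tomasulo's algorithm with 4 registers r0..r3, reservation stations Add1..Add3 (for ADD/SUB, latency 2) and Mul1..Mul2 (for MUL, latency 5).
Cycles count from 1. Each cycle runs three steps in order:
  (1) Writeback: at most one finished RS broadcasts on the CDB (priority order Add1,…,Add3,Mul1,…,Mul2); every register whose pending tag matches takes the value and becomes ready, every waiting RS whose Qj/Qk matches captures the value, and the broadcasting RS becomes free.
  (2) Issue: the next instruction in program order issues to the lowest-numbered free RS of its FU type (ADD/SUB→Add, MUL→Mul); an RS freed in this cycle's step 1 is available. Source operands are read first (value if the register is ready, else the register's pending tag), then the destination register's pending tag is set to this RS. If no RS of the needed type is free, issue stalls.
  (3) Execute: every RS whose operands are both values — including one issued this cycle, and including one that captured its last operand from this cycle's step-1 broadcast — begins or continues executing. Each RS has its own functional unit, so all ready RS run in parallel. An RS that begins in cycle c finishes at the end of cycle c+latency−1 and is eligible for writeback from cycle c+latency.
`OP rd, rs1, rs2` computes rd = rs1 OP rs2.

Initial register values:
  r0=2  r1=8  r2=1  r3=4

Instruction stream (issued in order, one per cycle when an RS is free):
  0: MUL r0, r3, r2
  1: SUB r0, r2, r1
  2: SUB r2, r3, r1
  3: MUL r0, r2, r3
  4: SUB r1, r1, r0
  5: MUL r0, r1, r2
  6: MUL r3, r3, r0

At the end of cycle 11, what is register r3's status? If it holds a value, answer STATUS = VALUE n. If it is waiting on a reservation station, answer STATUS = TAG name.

  c1: issue MUL r0<-Mul1  regs: r0:Mul1,r1:8,r2:1,r3:4
  c2: issue SUB r0<-Add1  regs: r0:Add1,r1:8,r2:1,r3:4
  c3: issue SUB r2<-Add2  regs: r0:Add1,r1:8,r2:Add2,r3:4
  c4: CDB Add1=-7; issue MUL r0<-Mul2  regs: r0:Mul2,r1:8,r2:Add2,r3:4
  c5: CDB Add2=-4; issue SUB r1<-Add1  regs: r0:Mul2,r1:Add1,r2:-4,r3:4
  c6: CDB Mul1=4; issue MUL r0<-Mul1  regs: r0:Mul1,r1:Add1,r2:-4,r3:4
  c7: stall  regs: r0:Mul1,r1:Add1,r2:-4,r3:4
  c8: stall  regs: r0:Mul1,r1:Add1,r2:-4,r3:4
  c9: stall  regs: r0:Mul1,r1:Add1,r2:-4,r3:4
  c10: CDB Mul2=-16; issue MUL r3<-Mul2  regs: r0:Mul1,r1:Add1,r2:-4,r3:Mul2
  c11: -  regs: r0:Mul1,r1:Add1,r2:-4,r3:Mul2

STATUS = TAG Mul2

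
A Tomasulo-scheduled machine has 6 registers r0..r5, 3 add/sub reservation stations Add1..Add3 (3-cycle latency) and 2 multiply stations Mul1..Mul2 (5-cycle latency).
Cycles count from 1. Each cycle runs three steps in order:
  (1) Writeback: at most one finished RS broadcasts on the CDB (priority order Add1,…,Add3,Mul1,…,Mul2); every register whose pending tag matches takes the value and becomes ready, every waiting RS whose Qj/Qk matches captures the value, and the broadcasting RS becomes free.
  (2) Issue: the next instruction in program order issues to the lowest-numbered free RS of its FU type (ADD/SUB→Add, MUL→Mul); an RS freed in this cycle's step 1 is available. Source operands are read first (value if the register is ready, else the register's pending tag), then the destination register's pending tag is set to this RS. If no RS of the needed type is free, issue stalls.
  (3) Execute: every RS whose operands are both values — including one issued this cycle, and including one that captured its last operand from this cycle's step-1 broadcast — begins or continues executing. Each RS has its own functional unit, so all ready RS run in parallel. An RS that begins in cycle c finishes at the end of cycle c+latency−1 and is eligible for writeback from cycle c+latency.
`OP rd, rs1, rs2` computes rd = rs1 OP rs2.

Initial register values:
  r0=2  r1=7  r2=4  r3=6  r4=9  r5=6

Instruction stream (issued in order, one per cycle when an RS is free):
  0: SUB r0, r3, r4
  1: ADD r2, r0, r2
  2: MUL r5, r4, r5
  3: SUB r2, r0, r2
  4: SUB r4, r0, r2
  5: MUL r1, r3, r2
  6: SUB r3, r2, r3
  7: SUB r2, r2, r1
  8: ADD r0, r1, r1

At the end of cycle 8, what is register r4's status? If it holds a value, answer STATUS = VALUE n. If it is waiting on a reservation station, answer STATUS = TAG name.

cycle 1: issue SUB r0<-Add1 // r0:Add1,r1:7,r2:4,r3:6,r4:9,r5:6
cycle 2: issue ADD r2<-Add2 // r0:Add1,r1:7,r2:Add2,r3:6,r4:9,r5:6
cycle 3: issue MUL r5<-Mul1 // r0:Add1,r1:7,r2:Add2,r3:6,r4:9,r5:Mul1
cycle 4: CDB Add1=-3; issue SUB r2<-Add1 // r0:-3,r1:7,r2:Add1,r3:6,r4:9,r5:Mul1
cycle 5: issue SUB r4<-Add3 // r0:-3,r1:7,r2:Add1,r3:6,r4:Add3,r5:Mul1
cycle 6: issue MUL r1<-Mul2 // r0:-3,r1:Mul2,r2:Add1,r3:6,r4:Add3,r5:Mul1
cycle 7: CDB Add2=1; issue SUB r3<-Add2 // r0:-3,r1:Mul2,r2:Add1,r3:Add2,r4:Add3,r5:Mul1
cycle 8: CDB Mul1=54; stall // r0:-3,r1:Mul2,r2:Add1,r3:Add2,r4:Add3,r5:54

STATUS = TAG Add3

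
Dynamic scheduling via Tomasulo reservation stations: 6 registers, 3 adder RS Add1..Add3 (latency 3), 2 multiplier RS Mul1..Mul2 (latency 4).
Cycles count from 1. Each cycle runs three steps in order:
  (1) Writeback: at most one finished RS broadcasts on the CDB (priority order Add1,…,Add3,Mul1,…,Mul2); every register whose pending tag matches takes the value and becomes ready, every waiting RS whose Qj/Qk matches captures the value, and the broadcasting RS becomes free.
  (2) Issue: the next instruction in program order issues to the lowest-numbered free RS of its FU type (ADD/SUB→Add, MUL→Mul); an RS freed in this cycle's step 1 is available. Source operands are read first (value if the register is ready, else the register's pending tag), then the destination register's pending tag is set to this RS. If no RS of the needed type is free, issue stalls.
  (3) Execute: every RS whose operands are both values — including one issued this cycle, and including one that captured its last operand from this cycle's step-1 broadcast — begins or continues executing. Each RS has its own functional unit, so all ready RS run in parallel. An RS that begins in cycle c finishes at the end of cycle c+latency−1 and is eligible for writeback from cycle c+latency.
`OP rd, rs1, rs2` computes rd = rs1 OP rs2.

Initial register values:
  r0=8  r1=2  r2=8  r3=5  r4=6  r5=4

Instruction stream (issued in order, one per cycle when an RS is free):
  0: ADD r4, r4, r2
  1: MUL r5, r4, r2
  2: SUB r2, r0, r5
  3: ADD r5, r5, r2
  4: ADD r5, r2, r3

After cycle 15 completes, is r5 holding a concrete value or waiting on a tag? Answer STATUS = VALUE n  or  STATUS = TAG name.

STATUS = VALUE -99

  c1: issue ADD r4<-Add1  regs: r0:8,r1:2,r2:8,r3:5,r4:Add1,r5:4
  c2: issue MUL r5<-Mul1  regs: r0:8,r1:2,r2:8,r3:5,r4:Add1,r5:Mul1
  c3: issue SUB r2<-Add2  regs: r0:8,r1:2,r2:Add2,r3:5,r4:Add1,r5:Mul1
  c4: CDB Add1=14; issue ADD r5<-Add1  regs: r0:8,r1:2,r2:Add2,r3:5,r4:14,r5:Add1
  c5: issue ADD r5<-Add3  regs: r0:8,r1:2,r2:Add2,r3:5,r4:14,r5:Add3
  c6: -  regs: r0:8,r1:2,r2:Add2,r3:5,r4:14,r5:Add3
  c7: -  regs: r0:8,r1:2,r2:Add2,r3:5,r4:14,r5:Add3
  c8: CDB Mul1=112  regs: r0:8,r1:2,r2:Add2,r3:5,r4:14,r5:Add3
  c9: -  regs: r0:8,r1:2,r2:Add2,r3:5,r4:14,r5:Add3
  c10: -  regs: r0:8,r1:2,r2:Add2,r3:5,r4:14,r5:Add3
  c11: CDB Add2=-104  regs: r0:8,r1:2,r2:-104,r3:5,r4:14,r5:Add3
  c12: -  regs: r0:8,r1:2,r2:-104,r3:5,r4:14,r5:Add3
  c13: -  regs: r0:8,r1:2,r2:-104,r3:5,r4:14,r5:Add3
  c14: CDB Add1=8  regs: r0:8,r1:2,r2:-104,r3:5,r4:14,r5:Add3
  c15: CDB Add3=-99  regs: r0:8,r1:2,r2:-104,r3:5,r4:14,r5:-99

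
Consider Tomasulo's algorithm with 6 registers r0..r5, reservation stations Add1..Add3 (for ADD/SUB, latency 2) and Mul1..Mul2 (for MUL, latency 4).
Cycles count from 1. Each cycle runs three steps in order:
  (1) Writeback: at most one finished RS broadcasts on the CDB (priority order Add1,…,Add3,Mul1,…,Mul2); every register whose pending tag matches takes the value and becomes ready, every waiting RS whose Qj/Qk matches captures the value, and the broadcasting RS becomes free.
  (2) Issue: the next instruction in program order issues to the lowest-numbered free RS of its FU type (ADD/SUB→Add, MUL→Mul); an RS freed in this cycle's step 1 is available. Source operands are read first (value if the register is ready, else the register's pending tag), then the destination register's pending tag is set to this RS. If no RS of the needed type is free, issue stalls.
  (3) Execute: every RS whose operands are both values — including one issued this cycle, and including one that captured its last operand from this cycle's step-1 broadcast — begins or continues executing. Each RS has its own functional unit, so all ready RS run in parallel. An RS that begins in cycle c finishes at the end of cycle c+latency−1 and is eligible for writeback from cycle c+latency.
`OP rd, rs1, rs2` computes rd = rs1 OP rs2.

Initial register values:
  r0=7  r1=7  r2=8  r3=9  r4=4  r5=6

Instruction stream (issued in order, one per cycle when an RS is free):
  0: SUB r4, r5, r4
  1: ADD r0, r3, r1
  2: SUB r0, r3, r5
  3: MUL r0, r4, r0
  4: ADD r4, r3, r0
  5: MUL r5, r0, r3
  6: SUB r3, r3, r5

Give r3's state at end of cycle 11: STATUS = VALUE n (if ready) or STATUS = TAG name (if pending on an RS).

STATUS = TAG Add2

cycle 1: issue SUB r4<-Add1 // r0:7,r1:7,r2:8,r3:9,r4:Add1,r5:6
cycle 2: issue ADD r0<-Add2 // r0:Add2,r1:7,r2:8,r3:9,r4:Add1,r5:6
cycle 3: CDB Add1=2; issue SUB r0<-Add1 // r0:Add1,r1:7,r2:8,r3:9,r4:2,r5:6
cycle 4: CDB Add2=16; issue MUL r0<-Mul1 // r0:Mul1,r1:7,r2:8,r3:9,r4:2,r5:6
cycle 5: CDB Add1=3; issue ADD r4<-Add1 // r0:Mul1,r1:7,r2:8,r3:9,r4:Add1,r5:6
cycle 6: issue MUL r5<-Mul2 // r0:Mul1,r1:7,r2:8,r3:9,r4:Add1,r5:Mul2
cycle 7: issue SUB r3<-Add2 // r0:Mul1,r1:7,r2:8,r3:Add2,r4:Add1,r5:Mul2
cycle 8: - // r0:Mul1,r1:7,r2:8,r3:Add2,r4:Add1,r5:Mul2
cycle 9: CDB Mul1=6 // r0:6,r1:7,r2:8,r3:Add2,r4:Add1,r5:Mul2
cycle 10: - // r0:6,r1:7,r2:8,r3:Add2,r4:Add1,r5:Mul2
cycle 11: CDB Add1=15 // r0:6,r1:7,r2:8,r3:Add2,r4:15,r5:Mul2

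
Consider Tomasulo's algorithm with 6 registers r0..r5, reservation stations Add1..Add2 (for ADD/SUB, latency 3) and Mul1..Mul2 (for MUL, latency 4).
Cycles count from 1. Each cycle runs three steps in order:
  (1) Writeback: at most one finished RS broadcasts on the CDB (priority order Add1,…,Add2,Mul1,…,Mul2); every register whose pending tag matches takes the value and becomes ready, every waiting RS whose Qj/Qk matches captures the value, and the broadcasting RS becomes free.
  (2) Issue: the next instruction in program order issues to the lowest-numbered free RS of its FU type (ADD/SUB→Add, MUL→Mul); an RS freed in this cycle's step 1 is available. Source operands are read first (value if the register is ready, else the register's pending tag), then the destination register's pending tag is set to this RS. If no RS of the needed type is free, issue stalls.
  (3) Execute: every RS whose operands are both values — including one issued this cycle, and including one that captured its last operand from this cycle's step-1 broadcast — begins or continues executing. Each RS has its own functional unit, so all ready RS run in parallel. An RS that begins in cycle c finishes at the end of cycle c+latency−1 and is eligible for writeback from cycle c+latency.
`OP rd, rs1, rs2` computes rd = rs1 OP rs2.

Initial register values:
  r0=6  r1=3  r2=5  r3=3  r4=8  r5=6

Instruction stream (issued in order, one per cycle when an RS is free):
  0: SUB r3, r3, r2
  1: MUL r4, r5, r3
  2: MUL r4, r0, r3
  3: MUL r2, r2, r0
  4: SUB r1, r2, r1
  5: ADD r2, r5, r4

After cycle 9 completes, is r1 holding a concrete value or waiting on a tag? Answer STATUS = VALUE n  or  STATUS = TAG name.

cycle 1: issue SUB r3<-Add1 // r0:6,r1:3,r2:5,r3:Add1,r4:8,r5:6
cycle 2: issue MUL r4<-Mul1 // r0:6,r1:3,r2:5,r3:Add1,r4:Mul1,r5:6
cycle 3: issue MUL r4<-Mul2 // r0:6,r1:3,r2:5,r3:Add1,r4:Mul2,r5:6
cycle 4: CDB Add1=-2; stall // r0:6,r1:3,r2:5,r3:-2,r4:Mul2,r5:6
cycle 5: stall // r0:6,r1:3,r2:5,r3:-2,r4:Mul2,r5:6
cycle 6: stall // r0:6,r1:3,r2:5,r3:-2,r4:Mul2,r5:6
cycle 7: stall // r0:6,r1:3,r2:5,r3:-2,r4:Mul2,r5:6
cycle 8: CDB Mul1=-12; issue MUL r2<-Mul1 // r0:6,r1:3,r2:Mul1,r3:-2,r4:Mul2,r5:6
cycle 9: CDB Mul2=-12; issue SUB r1<-Add1 // r0:6,r1:Add1,r2:Mul1,r3:-2,r4:-12,r5:6

STATUS = TAG Add1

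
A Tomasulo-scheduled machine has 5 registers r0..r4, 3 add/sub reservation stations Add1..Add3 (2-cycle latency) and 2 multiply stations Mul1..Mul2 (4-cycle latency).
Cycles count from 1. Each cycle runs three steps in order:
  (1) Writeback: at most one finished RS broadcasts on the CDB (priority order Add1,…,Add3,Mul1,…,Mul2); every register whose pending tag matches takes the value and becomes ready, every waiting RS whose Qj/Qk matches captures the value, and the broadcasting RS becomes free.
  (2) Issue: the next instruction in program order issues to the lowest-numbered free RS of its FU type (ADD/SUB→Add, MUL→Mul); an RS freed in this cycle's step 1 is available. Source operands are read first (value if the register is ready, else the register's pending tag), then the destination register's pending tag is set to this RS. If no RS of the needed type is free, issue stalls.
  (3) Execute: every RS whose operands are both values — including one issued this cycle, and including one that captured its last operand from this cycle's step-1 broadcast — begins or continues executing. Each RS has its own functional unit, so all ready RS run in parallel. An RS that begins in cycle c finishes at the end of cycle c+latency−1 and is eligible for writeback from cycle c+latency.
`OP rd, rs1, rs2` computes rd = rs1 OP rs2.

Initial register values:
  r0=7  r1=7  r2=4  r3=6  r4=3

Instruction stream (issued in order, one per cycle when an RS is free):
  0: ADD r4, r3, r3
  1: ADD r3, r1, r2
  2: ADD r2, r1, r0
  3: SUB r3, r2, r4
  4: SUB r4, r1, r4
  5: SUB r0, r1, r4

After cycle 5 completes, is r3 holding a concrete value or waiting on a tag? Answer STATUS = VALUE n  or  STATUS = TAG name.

STATUS = TAG Add2

cycle 1: issue ADD r4<-Add1 // r0:7,r1:7,r2:4,r3:6,r4:Add1
cycle 2: issue ADD r3<-Add2 // r0:7,r1:7,r2:4,r3:Add2,r4:Add1
cycle 3: CDB Add1=12; issue ADD r2<-Add1 // r0:7,r1:7,r2:Add1,r3:Add2,r4:12
cycle 4: CDB Add2=11; issue SUB r3<-Add2 // r0:7,r1:7,r2:Add1,r3:Add2,r4:12
cycle 5: CDB Add1=14; issue SUB r4<-Add1 // r0:7,r1:7,r2:14,r3:Add2,r4:Add1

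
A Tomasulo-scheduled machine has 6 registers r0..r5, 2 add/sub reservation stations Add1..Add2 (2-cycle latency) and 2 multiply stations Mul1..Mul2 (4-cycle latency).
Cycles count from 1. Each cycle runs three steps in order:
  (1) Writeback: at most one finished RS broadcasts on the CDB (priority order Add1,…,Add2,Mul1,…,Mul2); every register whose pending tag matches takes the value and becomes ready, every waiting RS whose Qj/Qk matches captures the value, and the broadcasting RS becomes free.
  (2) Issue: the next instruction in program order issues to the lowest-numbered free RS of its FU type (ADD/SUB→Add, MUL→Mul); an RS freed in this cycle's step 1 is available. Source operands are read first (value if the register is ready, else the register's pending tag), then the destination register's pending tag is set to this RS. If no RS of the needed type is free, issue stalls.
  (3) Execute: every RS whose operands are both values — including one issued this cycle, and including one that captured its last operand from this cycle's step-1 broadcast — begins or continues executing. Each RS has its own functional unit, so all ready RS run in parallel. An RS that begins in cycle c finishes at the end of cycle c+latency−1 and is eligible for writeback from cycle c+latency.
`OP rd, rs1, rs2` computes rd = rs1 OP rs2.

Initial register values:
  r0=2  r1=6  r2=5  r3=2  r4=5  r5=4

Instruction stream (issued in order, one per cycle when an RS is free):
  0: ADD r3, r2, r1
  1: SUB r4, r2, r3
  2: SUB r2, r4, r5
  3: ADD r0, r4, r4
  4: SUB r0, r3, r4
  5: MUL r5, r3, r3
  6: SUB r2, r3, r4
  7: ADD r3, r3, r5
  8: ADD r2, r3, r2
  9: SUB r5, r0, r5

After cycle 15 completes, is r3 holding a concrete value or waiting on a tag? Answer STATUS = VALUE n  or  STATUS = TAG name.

STATUS = VALUE 132

cycle 1: issue ADD r3<-Add1 // r0:2,r1:6,r2:5,r3:Add1,r4:5,r5:4
cycle 2: issue SUB r4<-Add2 // r0:2,r1:6,r2:5,r3:Add1,r4:Add2,r5:4
cycle 3: CDB Add1=11; issue SUB r2<-Add1 // r0:2,r1:6,r2:Add1,r3:11,r4:Add2,r5:4
cycle 4: stall // r0:2,r1:6,r2:Add1,r3:11,r4:Add2,r5:4
cycle 5: CDB Add2=-6; issue ADD r0<-Add2 // r0:Add2,r1:6,r2:Add1,r3:11,r4:-6,r5:4
cycle 6: stall // r0:Add2,r1:6,r2:Add1,r3:11,r4:-6,r5:4
cycle 7: CDB Add1=-10; issue SUB r0<-Add1 // r0:Add1,r1:6,r2:-10,r3:11,r4:-6,r5:4
cycle 8: CDB Add2=-12; issue MUL r5<-Mul1 // r0:Add1,r1:6,r2:-10,r3:11,r4:-6,r5:Mul1
cycle 9: CDB Add1=17; issue SUB r2<-Add1 // r0:17,r1:6,r2:Add1,r3:11,r4:-6,r5:Mul1
cycle 10: issue ADD r3<-Add2 // r0:17,r1:6,r2:Add1,r3:Add2,r4:-6,r5:Mul1
cycle 11: CDB Add1=17; issue ADD r2<-Add1 // r0:17,r1:6,r2:Add1,r3:Add2,r4:-6,r5:Mul1
cycle 12: CDB Mul1=121; stall // r0:17,r1:6,r2:Add1,r3:Add2,r4:-6,r5:121
cycle 13: stall // r0:17,r1:6,r2:Add1,r3:Add2,r4:-6,r5:121
cycle 14: CDB Add2=132; issue SUB r5<-Add2 // r0:17,r1:6,r2:Add1,r3:132,r4:-6,r5:Add2
cycle 15: - // r0:17,r1:6,r2:Add1,r3:132,r4:-6,r5:Add2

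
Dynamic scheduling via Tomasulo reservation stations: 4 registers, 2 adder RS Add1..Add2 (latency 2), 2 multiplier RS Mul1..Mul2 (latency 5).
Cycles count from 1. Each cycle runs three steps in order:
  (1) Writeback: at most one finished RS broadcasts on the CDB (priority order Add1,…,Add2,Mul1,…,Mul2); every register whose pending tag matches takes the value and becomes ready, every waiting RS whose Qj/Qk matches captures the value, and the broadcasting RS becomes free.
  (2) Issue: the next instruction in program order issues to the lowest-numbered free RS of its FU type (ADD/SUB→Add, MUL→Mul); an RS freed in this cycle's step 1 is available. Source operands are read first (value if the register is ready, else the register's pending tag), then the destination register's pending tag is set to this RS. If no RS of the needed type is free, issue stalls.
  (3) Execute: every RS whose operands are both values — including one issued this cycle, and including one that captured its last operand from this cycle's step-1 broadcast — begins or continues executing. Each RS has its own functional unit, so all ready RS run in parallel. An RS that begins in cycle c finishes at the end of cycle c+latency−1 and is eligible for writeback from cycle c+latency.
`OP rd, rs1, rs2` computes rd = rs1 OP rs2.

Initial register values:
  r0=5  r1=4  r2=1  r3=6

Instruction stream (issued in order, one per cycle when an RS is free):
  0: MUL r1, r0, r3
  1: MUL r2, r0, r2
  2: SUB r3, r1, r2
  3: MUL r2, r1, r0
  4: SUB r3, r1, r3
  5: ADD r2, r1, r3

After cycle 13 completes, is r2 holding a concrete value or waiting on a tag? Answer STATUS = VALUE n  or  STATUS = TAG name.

c1: issue MUL r1<-Mul1 | r0:5,r1:Mul1,r2:1,r3:6
c2: issue MUL r2<-Mul2 | r0:5,r1:Mul1,r2:Mul2,r3:6
c3: issue SUB r3<-Add1 | r0:5,r1:Mul1,r2:Mul2,r3:Add1
c4: stall | r0:5,r1:Mul1,r2:Mul2,r3:Add1
c5: stall | r0:5,r1:Mul1,r2:Mul2,r3:Add1
c6: CDB Mul1=30; issue MUL r2<-Mul1 | r0:5,r1:30,r2:Mul1,r3:Add1
c7: CDB Mul2=5; issue SUB r3<-Add2 | r0:5,r1:30,r2:Mul1,r3:Add2
c8: stall | r0:5,r1:30,r2:Mul1,r3:Add2
c9: CDB Add1=25; issue ADD r2<-Add1 | r0:5,r1:30,r2:Add1,r3:Add2
c10: - | r0:5,r1:30,r2:Add1,r3:Add2
c11: CDB Add2=5 | r0:5,r1:30,r2:Add1,r3:5
c12: CDB Mul1=150 | r0:5,r1:30,r2:Add1,r3:5
c13: CDB Add1=35 | r0:5,r1:30,r2:35,r3:5

STATUS = VALUE 35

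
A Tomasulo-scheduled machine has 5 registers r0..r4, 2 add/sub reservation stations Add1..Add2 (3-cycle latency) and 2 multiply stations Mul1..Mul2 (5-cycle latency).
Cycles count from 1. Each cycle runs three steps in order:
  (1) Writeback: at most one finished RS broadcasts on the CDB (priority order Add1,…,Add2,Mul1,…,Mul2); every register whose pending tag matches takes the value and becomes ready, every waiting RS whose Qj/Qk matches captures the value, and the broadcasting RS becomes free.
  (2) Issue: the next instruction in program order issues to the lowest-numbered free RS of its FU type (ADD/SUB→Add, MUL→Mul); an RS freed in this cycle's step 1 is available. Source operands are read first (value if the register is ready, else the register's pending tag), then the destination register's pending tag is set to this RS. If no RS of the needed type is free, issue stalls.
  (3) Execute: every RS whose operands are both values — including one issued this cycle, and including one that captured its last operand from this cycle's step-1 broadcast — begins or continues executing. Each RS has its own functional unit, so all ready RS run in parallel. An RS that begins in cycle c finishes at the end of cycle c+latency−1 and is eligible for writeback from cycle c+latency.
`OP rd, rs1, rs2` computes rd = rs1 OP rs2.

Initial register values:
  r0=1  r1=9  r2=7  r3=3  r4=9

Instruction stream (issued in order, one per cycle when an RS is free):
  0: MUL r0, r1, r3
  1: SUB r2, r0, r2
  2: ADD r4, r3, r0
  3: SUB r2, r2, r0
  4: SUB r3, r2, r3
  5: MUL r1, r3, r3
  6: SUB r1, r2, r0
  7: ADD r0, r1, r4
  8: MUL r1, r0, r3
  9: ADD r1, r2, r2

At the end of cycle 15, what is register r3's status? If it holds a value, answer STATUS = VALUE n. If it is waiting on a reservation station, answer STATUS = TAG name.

c1: issue MUL r0<-Mul1 | r0:Mul1,r1:9,r2:7,r3:3,r4:9
c2: issue SUB r2<-Add1 | r0:Mul1,r1:9,r2:Add1,r3:3,r4:9
c3: issue ADD r4<-Add2 | r0:Mul1,r1:9,r2:Add1,r3:3,r4:Add2
c4: stall | r0:Mul1,r1:9,r2:Add1,r3:3,r4:Add2
c5: stall | r0:Mul1,r1:9,r2:Add1,r3:3,r4:Add2
c6: CDB Mul1=27; stall | r0:27,r1:9,r2:Add1,r3:3,r4:Add2
c7: stall | r0:27,r1:9,r2:Add1,r3:3,r4:Add2
c8: stall | r0:27,r1:9,r2:Add1,r3:3,r4:Add2
c9: CDB Add1=20; issue SUB r2<-Add1 | r0:27,r1:9,r2:Add1,r3:3,r4:Add2
c10: CDB Add2=30; issue SUB r3<-Add2 | r0:27,r1:9,r2:Add1,r3:Add2,r4:30
c11: issue MUL r1<-Mul1 | r0:27,r1:Mul1,r2:Add1,r3:Add2,r4:30
c12: CDB Add1=-7; issue SUB r1<-Add1 | r0:27,r1:Add1,r2:-7,r3:Add2,r4:30
c13: stall | r0:27,r1:Add1,r2:-7,r3:Add2,r4:30
c14: stall | r0:27,r1:Add1,r2:-7,r3:Add2,r4:30
c15: CDB Add1=-34; issue ADD r0<-Add1 | r0:Add1,r1:-34,r2:-7,r3:Add2,r4:30

STATUS = TAG Add2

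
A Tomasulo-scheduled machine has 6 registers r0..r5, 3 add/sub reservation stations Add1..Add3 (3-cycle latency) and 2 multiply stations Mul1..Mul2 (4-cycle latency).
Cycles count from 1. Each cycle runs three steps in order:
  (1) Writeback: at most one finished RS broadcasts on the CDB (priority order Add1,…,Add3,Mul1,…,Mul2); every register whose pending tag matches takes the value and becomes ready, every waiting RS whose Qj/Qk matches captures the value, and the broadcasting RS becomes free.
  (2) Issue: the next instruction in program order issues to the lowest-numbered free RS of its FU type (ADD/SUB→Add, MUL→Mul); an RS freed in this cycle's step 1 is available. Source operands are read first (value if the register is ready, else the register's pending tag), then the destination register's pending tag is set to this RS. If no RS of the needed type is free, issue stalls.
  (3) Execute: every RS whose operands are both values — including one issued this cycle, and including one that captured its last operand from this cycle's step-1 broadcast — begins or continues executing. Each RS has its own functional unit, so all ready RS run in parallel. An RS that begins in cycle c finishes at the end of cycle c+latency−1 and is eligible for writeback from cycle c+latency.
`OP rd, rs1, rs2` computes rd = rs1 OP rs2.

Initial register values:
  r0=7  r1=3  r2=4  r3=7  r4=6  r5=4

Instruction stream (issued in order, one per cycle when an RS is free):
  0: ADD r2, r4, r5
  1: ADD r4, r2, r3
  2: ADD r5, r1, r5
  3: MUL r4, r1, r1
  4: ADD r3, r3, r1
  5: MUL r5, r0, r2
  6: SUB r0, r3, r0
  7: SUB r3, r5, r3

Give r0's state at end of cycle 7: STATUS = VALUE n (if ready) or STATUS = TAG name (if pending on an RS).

  c1: issue ADD r2<-Add1  regs: r0:7,r1:3,r2:Add1,r3:7,r4:6,r5:4
  c2: issue ADD r4<-Add2  regs: r0:7,r1:3,r2:Add1,r3:7,r4:Add2,r5:4
  c3: issue ADD r5<-Add3  regs: r0:7,r1:3,r2:Add1,r3:7,r4:Add2,r5:Add3
  c4: CDB Add1=10; issue MUL r4<-Mul1  regs: r0:7,r1:3,r2:10,r3:7,r4:Mul1,r5:Add3
  c5: issue ADD r3<-Add1  regs: r0:7,r1:3,r2:10,r3:Add1,r4:Mul1,r5:Add3
  c6: CDB Add3=7; issue MUL r5<-Mul2  regs: r0:7,r1:3,r2:10,r3:Add1,r4:Mul1,r5:Mul2
  c7: CDB Add2=17; issue SUB r0<-Add2  regs: r0:Add2,r1:3,r2:10,r3:Add1,r4:Mul1,r5:Mul2

STATUS = TAG Add2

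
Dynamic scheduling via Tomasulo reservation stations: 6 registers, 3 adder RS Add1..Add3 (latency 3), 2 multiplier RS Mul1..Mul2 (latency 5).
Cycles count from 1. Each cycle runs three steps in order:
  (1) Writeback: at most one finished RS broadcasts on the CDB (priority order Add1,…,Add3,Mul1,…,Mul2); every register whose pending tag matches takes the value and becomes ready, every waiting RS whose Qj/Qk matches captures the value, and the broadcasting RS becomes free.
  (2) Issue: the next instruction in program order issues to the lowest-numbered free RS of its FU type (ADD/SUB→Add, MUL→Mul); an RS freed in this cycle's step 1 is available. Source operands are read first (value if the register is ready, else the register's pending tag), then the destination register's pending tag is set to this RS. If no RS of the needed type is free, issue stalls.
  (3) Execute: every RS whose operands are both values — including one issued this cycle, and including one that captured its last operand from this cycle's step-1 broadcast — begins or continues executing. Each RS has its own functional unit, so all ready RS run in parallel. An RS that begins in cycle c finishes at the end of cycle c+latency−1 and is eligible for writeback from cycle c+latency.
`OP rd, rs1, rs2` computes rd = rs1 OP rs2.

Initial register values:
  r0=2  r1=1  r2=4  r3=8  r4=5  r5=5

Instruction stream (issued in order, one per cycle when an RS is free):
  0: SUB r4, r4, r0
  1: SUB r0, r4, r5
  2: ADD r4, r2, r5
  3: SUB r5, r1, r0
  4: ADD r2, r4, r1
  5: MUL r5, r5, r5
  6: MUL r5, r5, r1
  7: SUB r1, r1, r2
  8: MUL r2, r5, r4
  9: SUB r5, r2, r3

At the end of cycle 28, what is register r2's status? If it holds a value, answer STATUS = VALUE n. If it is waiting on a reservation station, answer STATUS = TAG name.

  c1: issue SUB r4<-Add1  regs: r0:2,r1:1,r2:4,r3:8,r4:Add1,r5:5
  c2: issue SUB r0<-Add2  regs: r0:Add2,r1:1,r2:4,r3:8,r4:Add1,r5:5
  c3: issue ADD r4<-Add3  regs: r0:Add2,r1:1,r2:4,r3:8,r4:Add3,r5:5
  c4: CDB Add1=3; issue SUB r5<-Add1  regs: r0:Add2,r1:1,r2:4,r3:8,r4:Add3,r5:Add1
  c5: stall  regs: r0:Add2,r1:1,r2:4,r3:8,r4:Add3,r5:Add1
  c6: CDB Add3=9; issue ADD r2<-Add3  regs: r0:Add2,r1:1,r2:Add3,r3:8,r4:9,r5:Add1
  c7: CDB Add2=-2; issue MUL r5<-Mul1  regs: r0:-2,r1:1,r2:Add3,r3:8,r4:9,r5:Mul1
  c8: issue MUL r5<-Mul2  regs: r0:-2,r1:1,r2:Add3,r3:8,r4:9,r5:Mul2
  c9: CDB Add3=10; issue SUB r1<-Add2  regs: r0:-2,r1:Add2,r2:10,r3:8,r4:9,r5:Mul2
  c10: CDB Add1=3; stall  regs: r0:-2,r1:Add2,r2:10,r3:8,r4:9,r5:Mul2
  c11: stall  regs: r0:-2,r1:Add2,r2:10,r3:8,r4:9,r5:Mul2
  c12: CDB Add2=-9; stall  regs: r0:-2,r1:-9,r2:10,r3:8,r4:9,r5:Mul2
  c13: stall  regs: r0:-2,r1:-9,r2:10,r3:8,r4:9,r5:Mul2
  c14: stall  regs: r0:-2,r1:-9,r2:10,r3:8,r4:9,r5:Mul2
  c15: CDB Mul1=9; issue MUL r2<-Mul1  regs: r0:-2,r1:-9,r2:Mul1,r3:8,r4:9,r5:Mul2
  c16: issue SUB r5<-Add1  regs: r0:-2,r1:-9,r2:Mul1,r3:8,r4:9,r5:Add1
  c17: -  regs: r0:-2,r1:-9,r2:Mul1,r3:8,r4:9,r5:Add1
  c18: -  regs: r0:-2,r1:-9,r2:Mul1,r3:8,r4:9,r5:Add1
  c19: -  regs: r0:-2,r1:-9,r2:Mul1,r3:8,r4:9,r5:Add1
  c20: CDB Mul2=9  regs: r0:-2,r1:-9,r2:Mul1,r3:8,r4:9,r5:Add1
  c21: -  regs: r0:-2,r1:-9,r2:Mul1,r3:8,r4:9,r5:Add1
  c22: -  regs: r0:-2,r1:-9,r2:Mul1,r3:8,r4:9,r5:Add1
  c23: -  regs: r0:-2,r1:-9,r2:Mul1,r3:8,r4:9,r5:Add1
  c24: -  regs: r0:-2,r1:-9,r2:Mul1,r3:8,r4:9,r5:Add1
  c25: CDB Mul1=81  regs: r0:-2,r1:-9,r2:81,r3:8,r4:9,r5:Add1
  c26: -  regs: r0:-2,r1:-9,r2:81,r3:8,r4:9,r5:Add1
  c27: -  regs: r0:-2,r1:-9,r2:81,r3:8,r4:9,r5:Add1
  c28: CDB Add1=73  regs: r0:-2,r1:-9,r2:81,r3:8,r4:9,r5:73

STATUS = VALUE 81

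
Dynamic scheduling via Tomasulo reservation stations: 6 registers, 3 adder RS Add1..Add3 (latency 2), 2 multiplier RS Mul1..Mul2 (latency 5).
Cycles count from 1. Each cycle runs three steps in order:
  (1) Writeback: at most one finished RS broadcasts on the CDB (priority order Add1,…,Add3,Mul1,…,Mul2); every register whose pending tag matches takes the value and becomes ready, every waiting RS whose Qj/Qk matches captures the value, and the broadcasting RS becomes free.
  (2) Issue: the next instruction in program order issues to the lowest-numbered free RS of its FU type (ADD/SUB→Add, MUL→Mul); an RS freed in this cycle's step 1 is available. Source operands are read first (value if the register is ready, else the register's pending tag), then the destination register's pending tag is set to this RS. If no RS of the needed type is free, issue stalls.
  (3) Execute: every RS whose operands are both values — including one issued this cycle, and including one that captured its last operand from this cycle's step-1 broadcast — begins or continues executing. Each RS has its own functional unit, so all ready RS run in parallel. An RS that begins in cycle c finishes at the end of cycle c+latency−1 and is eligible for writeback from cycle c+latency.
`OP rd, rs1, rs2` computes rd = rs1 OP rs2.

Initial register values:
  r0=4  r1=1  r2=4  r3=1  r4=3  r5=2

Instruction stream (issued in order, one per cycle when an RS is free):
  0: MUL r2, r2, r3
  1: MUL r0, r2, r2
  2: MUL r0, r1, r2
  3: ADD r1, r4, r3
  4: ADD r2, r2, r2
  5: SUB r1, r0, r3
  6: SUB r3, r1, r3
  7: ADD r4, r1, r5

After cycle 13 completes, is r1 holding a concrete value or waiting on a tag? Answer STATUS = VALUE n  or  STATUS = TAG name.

STATUS = VALUE 3

  c1: issue MUL r2<-Mul1  regs: r0:4,r1:1,r2:Mul1,r3:1,r4:3,r5:2
  c2: issue MUL r0<-Mul2  regs: r0:Mul2,r1:1,r2:Mul1,r3:1,r4:3,r5:2
  c3: stall  regs: r0:Mul2,r1:1,r2:Mul1,r3:1,r4:3,r5:2
  c4: stall  regs: r0:Mul2,r1:1,r2:Mul1,r3:1,r4:3,r5:2
  c5: stall  regs: r0:Mul2,r1:1,r2:Mul1,r3:1,r4:3,r5:2
  c6: CDB Mul1=4; issue MUL r0<-Mul1  regs: r0:Mul1,r1:1,r2:4,r3:1,r4:3,r5:2
  c7: issue ADD r1<-Add1  regs: r0:Mul1,r1:Add1,r2:4,r3:1,r4:3,r5:2
  c8: issue ADD r2<-Add2  regs: r0:Mul1,r1:Add1,r2:Add2,r3:1,r4:3,r5:2
  c9: CDB Add1=4; issue SUB r1<-Add1  regs: r0:Mul1,r1:Add1,r2:Add2,r3:1,r4:3,r5:2
  c10: CDB Add2=8; issue SUB r3<-Add2  regs: r0:Mul1,r1:Add1,r2:8,r3:Add2,r4:3,r5:2
  c11: CDB Mul1=4; issue ADD r4<-Add3  regs: r0:4,r1:Add1,r2:8,r3:Add2,r4:Add3,r5:2
  c12: CDB Mul2=16  regs: r0:4,r1:Add1,r2:8,r3:Add2,r4:Add3,r5:2
  c13: CDB Add1=3  regs: r0:4,r1:3,r2:8,r3:Add2,r4:Add3,r5:2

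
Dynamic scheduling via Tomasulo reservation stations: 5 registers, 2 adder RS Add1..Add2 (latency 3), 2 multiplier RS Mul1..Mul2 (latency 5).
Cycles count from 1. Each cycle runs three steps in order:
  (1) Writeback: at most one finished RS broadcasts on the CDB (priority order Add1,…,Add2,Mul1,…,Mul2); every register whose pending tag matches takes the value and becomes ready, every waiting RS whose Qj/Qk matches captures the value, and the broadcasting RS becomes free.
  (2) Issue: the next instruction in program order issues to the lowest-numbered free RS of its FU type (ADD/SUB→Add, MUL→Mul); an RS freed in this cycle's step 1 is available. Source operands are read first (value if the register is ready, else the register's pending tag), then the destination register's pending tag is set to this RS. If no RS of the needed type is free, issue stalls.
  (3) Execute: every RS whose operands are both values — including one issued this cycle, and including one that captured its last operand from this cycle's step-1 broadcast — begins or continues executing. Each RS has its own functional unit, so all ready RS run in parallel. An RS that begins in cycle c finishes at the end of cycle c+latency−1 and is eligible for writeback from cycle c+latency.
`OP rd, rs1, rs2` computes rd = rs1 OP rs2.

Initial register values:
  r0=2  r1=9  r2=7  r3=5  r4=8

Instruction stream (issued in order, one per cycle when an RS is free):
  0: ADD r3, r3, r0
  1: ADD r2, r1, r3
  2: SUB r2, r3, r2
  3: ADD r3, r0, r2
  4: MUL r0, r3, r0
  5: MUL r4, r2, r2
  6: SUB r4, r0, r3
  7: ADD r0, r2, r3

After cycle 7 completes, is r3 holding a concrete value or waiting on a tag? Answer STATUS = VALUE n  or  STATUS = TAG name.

STATUS = TAG Add2

cycle 1: issue ADD r3<-Add1 // r0:2,r1:9,r2:7,r3:Add1,r4:8
cycle 2: issue ADD r2<-Add2 // r0:2,r1:9,r2:Add2,r3:Add1,r4:8
cycle 3: stall // r0:2,r1:9,r2:Add2,r3:Add1,r4:8
cycle 4: CDB Add1=7; issue SUB r2<-Add1 // r0:2,r1:9,r2:Add1,r3:7,r4:8
cycle 5: stall // r0:2,r1:9,r2:Add1,r3:7,r4:8
cycle 6: stall // r0:2,r1:9,r2:Add1,r3:7,r4:8
cycle 7: CDB Add2=16; issue ADD r3<-Add2 // r0:2,r1:9,r2:Add1,r3:Add2,r4:8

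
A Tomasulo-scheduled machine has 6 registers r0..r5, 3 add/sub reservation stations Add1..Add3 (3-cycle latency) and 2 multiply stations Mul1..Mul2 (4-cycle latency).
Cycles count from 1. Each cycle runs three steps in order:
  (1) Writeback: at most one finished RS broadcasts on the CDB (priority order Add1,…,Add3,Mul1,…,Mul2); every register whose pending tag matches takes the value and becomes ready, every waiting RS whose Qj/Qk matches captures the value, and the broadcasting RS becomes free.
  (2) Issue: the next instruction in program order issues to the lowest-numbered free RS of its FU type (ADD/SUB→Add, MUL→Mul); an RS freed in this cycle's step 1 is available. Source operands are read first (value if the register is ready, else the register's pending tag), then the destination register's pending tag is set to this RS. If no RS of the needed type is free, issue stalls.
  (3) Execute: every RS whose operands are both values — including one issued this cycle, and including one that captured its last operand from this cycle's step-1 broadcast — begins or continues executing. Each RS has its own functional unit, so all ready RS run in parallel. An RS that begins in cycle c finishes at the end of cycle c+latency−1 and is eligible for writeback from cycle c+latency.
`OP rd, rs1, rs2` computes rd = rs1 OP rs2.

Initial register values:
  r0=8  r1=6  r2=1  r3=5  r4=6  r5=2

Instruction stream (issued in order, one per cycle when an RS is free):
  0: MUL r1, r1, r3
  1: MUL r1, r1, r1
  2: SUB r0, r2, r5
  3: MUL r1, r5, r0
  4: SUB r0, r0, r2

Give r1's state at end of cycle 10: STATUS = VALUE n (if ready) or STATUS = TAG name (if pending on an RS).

  c1: issue MUL r1<-Mul1  regs: r0:8,r1:Mul1,r2:1,r3:5,r4:6,r5:2
  c2: issue MUL r1<-Mul2  regs: r0:8,r1:Mul2,r2:1,r3:5,r4:6,r5:2
  c3: issue SUB r0<-Add1  regs: r0:Add1,r1:Mul2,r2:1,r3:5,r4:6,r5:2
  c4: stall  regs: r0:Add1,r1:Mul2,r2:1,r3:5,r4:6,r5:2
  c5: CDB Mul1=30; issue MUL r1<-Mul1  regs: r0:Add1,r1:Mul1,r2:1,r3:5,r4:6,r5:2
  c6: CDB Add1=-1; issue SUB r0<-Add1  regs: r0:Add1,r1:Mul1,r2:1,r3:5,r4:6,r5:2
  c7: -  regs: r0:Add1,r1:Mul1,r2:1,r3:5,r4:6,r5:2
  c8: -  regs: r0:Add1,r1:Mul1,r2:1,r3:5,r4:6,r5:2
  c9: CDB Add1=-2  regs: r0:-2,r1:Mul1,r2:1,r3:5,r4:6,r5:2
  c10: CDB Mul1=-2  regs: r0:-2,r1:-2,r2:1,r3:5,r4:6,r5:2

STATUS = VALUE -2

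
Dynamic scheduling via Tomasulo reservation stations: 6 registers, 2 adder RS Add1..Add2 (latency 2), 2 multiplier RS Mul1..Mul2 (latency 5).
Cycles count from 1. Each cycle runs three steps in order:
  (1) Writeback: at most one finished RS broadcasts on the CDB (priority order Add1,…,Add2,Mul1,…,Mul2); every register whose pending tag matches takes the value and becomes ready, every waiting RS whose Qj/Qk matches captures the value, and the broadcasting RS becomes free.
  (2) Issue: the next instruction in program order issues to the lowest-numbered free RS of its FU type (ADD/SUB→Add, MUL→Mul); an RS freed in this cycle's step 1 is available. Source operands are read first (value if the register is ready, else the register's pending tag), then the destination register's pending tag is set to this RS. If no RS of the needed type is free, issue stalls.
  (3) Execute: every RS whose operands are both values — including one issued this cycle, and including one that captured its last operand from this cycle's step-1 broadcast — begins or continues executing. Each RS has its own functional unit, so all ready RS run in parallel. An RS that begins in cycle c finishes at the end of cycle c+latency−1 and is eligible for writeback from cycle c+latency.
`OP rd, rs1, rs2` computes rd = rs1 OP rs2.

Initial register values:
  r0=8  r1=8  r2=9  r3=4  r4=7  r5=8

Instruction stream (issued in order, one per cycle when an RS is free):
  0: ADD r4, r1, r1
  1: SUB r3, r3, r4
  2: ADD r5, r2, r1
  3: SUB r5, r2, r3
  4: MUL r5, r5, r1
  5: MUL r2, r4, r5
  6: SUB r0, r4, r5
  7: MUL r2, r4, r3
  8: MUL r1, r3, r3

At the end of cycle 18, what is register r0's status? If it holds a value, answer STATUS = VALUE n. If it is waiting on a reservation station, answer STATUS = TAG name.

STATUS = VALUE -152

cycle 1: issue ADD r4<-Add1 // r0:8,r1:8,r2:9,r3:4,r4:Add1,r5:8
cycle 2: issue SUB r3<-Add2 // r0:8,r1:8,r2:9,r3:Add2,r4:Add1,r5:8
cycle 3: CDB Add1=16; issue ADD r5<-Add1 // r0:8,r1:8,r2:9,r3:Add2,r4:16,r5:Add1
cycle 4: stall // r0:8,r1:8,r2:9,r3:Add2,r4:16,r5:Add1
cycle 5: CDB Add1=17; issue SUB r5<-Add1 // r0:8,r1:8,r2:9,r3:Add2,r4:16,r5:Add1
cycle 6: CDB Add2=-12; issue MUL r5<-Mul1 // r0:8,r1:8,r2:9,r3:-12,r4:16,r5:Mul1
cycle 7: issue MUL r2<-Mul2 // r0:8,r1:8,r2:Mul2,r3:-12,r4:16,r5:Mul1
cycle 8: CDB Add1=21; issue SUB r0<-Add1 // r0:Add1,r1:8,r2:Mul2,r3:-12,r4:16,r5:Mul1
cycle 9: stall // r0:Add1,r1:8,r2:Mul2,r3:-12,r4:16,r5:Mul1
cycle 10: stall // r0:Add1,r1:8,r2:Mul2,r3:-12,r4:16,r5:Mul1
cycle 11: stall // r0:Add1,r1:8,r2:Mul2,r3:-12,r4:16,r5:Mul1
cycle 12: stall // r0:Add1,r1:8,r2:Mul2,r3:-12,r4:16,r5:Mul1
cycle 13: CDB Mul1=168; issue MUL r2<-Mul1 // r0:Add1,r1:8,r2:Mul1,r3:-12,r4:16,r5:168
cycle 14: stall // r0:Add1,r1:8,r2:Mul1,r3:-12,r4:16,r5:168
cycle 15: CDB Add1=-152; stall // r0:-152,r1:8,r2:Mul1,r3:-12,r4:16,r5:168
cycle 16: stall // r0:-152,r1:8,r2:Mul1,r3:-12,r4:16,r5:168
cycle 17: stall // r0:-152,r1:8,r2:Mul1,r3:-12,r4:16,r5:168
cycle 18: CDB Mul1=-192; issue MUL r1<-Mul1 // r0:-152,r1:Mul1,r2:-192,r3:-12,r4:16,r5:168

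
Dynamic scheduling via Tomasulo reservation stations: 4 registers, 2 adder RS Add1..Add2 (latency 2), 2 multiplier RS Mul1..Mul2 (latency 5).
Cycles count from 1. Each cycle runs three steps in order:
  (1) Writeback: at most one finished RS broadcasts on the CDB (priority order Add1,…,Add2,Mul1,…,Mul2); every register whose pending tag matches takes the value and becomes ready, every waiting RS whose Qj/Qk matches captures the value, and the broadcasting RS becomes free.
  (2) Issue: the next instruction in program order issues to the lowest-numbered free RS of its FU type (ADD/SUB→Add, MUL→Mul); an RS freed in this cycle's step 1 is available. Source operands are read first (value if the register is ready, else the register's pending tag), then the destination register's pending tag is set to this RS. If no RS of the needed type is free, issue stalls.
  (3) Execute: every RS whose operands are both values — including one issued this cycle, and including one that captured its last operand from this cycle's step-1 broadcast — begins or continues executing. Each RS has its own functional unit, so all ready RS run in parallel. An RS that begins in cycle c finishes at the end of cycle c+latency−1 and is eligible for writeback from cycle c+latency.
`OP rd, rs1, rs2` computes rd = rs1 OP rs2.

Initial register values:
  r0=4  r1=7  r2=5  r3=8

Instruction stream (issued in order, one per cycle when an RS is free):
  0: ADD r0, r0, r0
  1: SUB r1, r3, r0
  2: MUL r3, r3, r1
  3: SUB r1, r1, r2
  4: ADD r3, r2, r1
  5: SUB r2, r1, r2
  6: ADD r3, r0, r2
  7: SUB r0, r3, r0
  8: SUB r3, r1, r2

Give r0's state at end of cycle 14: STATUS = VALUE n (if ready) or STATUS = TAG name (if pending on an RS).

c1: issue ADD r0<-Add1 | r0:Add1,r1:7,r2:5,r3:8
c2: issue SUB r1<-Add2 | r0:Add1,r1:Add2,r2:5,r3:8
c3: CDB Add1=8; issue MUL r3<-Mul1 | r0:8,r1:Add2,r2:5,r3:Mul1
c4: issue SUB r1<-Add1 | r0:8,r1:Add1,r2:5,r3:Mul1
c5: CDB Add2=0; issue ADD r3<-Add2 | r0:8,r1:Add1,r2:5,r3:Add2
c6: stall | r0:8,r1:Add1,r2:5,r3:Add2
c7: CDB Add1=-5; issue SUB r2<-Add1 | r0:8,r1:-5,r2:Add1,r3:Add2
c8: stall | r0:8,r1:-5,r2:Add1,r3:Add2
c9: CDB Add1=-10; issue ADD r3<-Add1 | r0:8,r1:-5,r2:-10,r3:Add1
c10: CDB Add2=0; issue SUB r0<-Add2 | r0:Add2,r1:-5,r2:-10,r3:Add1
c11: CDB Add1=-2; issue SUB r3<-Add1 | r0:Add2,r1:-5,r2:-10,r3:Add1
c12: CDB Mul1=0 | r0:Add2,r1:-5,r2:-10,r3:Add1
c13: CDB Add1=5 | r0:Add2,r1:-5,r2:-10,r3:5
c14: CDB Add2=-10 | r0:-10,r1:-5,r2:-10,r3:5

STATUS = VALUE -10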